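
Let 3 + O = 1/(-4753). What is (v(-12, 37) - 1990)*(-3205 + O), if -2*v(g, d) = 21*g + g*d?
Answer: 25036600250/4753 ≈ 5.2675e+6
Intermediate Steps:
v(g, d) = -21*g/2 - d*g/2 (v(g, d) = -(21*g + g*d)/2 = -(21*g + d*g)/2 = -21*g/2 - d*g/2)
O = -14260/4753 (O = -3 + 1/(-4753) = -3 - 1/4753 = -14260/4753 ≈ -3.0002)
(v(-12, 37) - 1990)*(-3205 + O) = (-½*(-12)*(21 + 37) - 1990)*(-3205 - 14260/4753) = (-½*(-12)*58 - 1990)*(-15247625/4753) = (348 - 1990)*(-15247625/4753) = -1642*(-15247625/4753) = 25036600250/4753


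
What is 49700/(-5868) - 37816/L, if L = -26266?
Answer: -135439489/19266111 ≈ -7.0299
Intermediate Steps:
49700/(-5868) - 37816/L = 49700/(-5868) - 37816/(-26266) = 49700*(-1/5868) - 37816*(-1/26266) = -12425/1467 + 18908/13133 = -135439489/19266111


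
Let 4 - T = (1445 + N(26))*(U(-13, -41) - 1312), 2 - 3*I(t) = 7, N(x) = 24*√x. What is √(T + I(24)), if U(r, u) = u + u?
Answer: √(18128991 + 301104*√26)/3 ≈ 1478.1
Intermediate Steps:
U(r, u) = 2*u
I(t) = -5/3 (I(t) = ⅔ - ⅓*7 = ⅔ - 7/3 = -5/3)
T = 2014334 + 33456*√26 (T = 4 - (1445 + 24*√26)*(2*(-41) - 1312) = 4 - (1445 + 24*√26)*(-82 - 1312) = 4 - (1445 + 24*√26)*(-1394) = 4 - (-2014330 - 33456*√26) = 4 + (2014330 + 33456*√26) = 2014334 + 33456*√26 ≈ 2.1849e+6)
√(T + I(24)) = √((2014334 + 33456*√26) - 5/3) = √(6042997/3 + 33456*√26)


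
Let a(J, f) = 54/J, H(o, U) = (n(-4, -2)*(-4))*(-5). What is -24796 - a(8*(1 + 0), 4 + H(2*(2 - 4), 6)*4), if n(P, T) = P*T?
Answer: -99211/4 ≈ -24803.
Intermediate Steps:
H(o, U) = 160 (H(o, U) = (-4*(-2)*(-4))*(-5) = (8*(-4))*(-5) = -32*(-5) = 160)
-24796 - a(8*(1 + 0), 4 + H(2*(2 - 4), 6)*4) = -24796 - 54/(8*(1 + 0)) = -24796 - 54/(8*1) = -24796 - 54/8 = -24796 - 1*27/4 = -24796 - 27/4 = -99211/4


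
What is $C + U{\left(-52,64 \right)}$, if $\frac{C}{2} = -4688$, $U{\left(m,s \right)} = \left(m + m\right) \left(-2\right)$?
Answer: $-9168$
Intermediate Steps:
$U{\left(m,s \right)} = - 4 m$ ($U{\left(m,s \right)} = 2 m \left(-2\right) = - 4 m$)
$C = -9376$ ($C = 2 \left(-4688\right) = -9376$)
$C + U{\left(-52,64 \right)} = -9376 - -208 = -9376 + 208 = -9168$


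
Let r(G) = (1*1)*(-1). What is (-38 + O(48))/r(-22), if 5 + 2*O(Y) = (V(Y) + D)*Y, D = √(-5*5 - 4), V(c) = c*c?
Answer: -110511/2 - 24*I*√29 ≈ -55256.0 - 129.24*I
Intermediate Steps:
V(c) = c²
r(G) = -1 (r(G) = 1*(-1) = -1)
D = I*√29 (D = √(-25 - 4) = √(-29) = I*√29 ≈ 5.3852*I)
O(Y) = -5/2 + Y*(Y² + I*√29)/2 (O(Y) = -5/2 + ((Y² + I*√29)*Y)/2 = -5/2 + (Y*(Y² + I*√29))/2 = -5/2 + Y*(Y² + I*√29)/2)
(-38 + O(48))/r(-22) = (-38 + (-5/2 + (½)*48³ + (½)*I*48*√29))/(-1) = (-38 + (-5/2 + (½)*110592 + 24*I*√29))*(-1) = (-38 + (-5/2 + 55296 + 24*I*√29))*(-1) = (-38 + (110587/2 + 24*I*√29))*(-1) = (110511/2 + 24*I*√29)*(-1) = -110511/2 - 24*I*√29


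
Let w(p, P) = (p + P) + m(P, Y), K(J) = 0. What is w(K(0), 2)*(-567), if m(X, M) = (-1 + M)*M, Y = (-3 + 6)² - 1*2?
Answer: -24948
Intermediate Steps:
Y = 7 (Y = 3² - 2 = 9 - 2 = 7)
m(X, M) = M*(-1 + M)
w(p, P) = 42 + P + p (w(p, P) = (p + P) + 7*(-1 + 7) = (P + p) + 7*6 = (P + p) + 42 = 42 + P + p)
w(K(0), 2)*(-567) = (42 + 2 + 0)*(-567) = 44*(-567) = -24948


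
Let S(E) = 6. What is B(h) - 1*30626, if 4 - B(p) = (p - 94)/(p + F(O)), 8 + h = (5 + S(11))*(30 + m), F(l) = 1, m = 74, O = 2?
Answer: -34818256/1137 ≈ -30623.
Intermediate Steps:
h = 1136 (h = -8 + (5 + 6)*(30 + 74) = -8 + 11*104 = -8 + 1144 = 1136)
B(p) = 4 - (-94 + p)/(1 + p) (B(p) = 4 - (p - 94)/(p + 1) = 4 - (-94 + p)/(1 + p))
B(h) - 1*30626 = (98 + 3*1136)/(1 + 1136) - 1*30626 = (98 + 3408)/1137 - 30626 = (1/1137)*3506 - 30626 = 3506/1137 - 30626 = -34818256/1137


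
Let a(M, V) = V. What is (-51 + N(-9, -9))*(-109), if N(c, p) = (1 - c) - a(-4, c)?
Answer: 3488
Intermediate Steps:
N(c, p) = 1 - 2*c (N(c, p) = (1 - c) - c = 1 - 2*c)
(-51 + N(-9, -9))*(-109) = (-51 + (1 - 2*(-9)))*(-109) = (-51 + (1 + 18))*(-109) = (-51 + 19)*(-109) = -32*(-109) = 3488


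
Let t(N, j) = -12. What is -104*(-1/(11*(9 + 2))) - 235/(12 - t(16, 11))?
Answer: -25939/2904 ≈ -8.9322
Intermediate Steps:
-104*(-1/(11*(9 + 2))) - 235/(12 - t(16, 11)) = -104*(-1/(11*(9 + 2))) - 235/(12 - 1*(-12)) = -104/(11*(-11)) - 235/(12 + 12) = -104/(-121) - 235/24 = -104*(-1/121) - 235*1/24 = 104/121 - 235/24 = -25939/2904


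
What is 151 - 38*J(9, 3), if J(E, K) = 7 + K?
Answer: -229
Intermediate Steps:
151 - 38*J(9, 3) = 151 - 38*(7 + 3) = 151 - 38*10 = 151 - 380 = -229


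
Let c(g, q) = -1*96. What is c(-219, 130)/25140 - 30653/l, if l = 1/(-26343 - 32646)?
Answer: 3788157666607/2095 ≈ 1.8082e+9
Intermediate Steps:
c(g, q) = -96
l = -1/58989 (l = 1/(-58989) = -1/58989 ≈ -1.6952e-5)
c(-219, 130)/25140 - 30653/l = -96/25140 - 30653/(-1/58989) = -96*1/25140 - 30653*(-58989) = -8/2095 + 1808189817 = 3788157666607/2095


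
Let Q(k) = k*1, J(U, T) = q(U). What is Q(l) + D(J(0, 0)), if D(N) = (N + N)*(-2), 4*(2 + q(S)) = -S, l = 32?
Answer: 40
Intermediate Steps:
q(S) = -2 - S/4 (q(S) = -2 + (-S)/4 = -2 - S/4)
J(U, T) = -2 - U/4
Q(k) = k
D(N) = -4*N (D(N) = (2*N)*(-2) = -4*N)
Q(l) + D(J(0, 0)) = 32 - 4*(-2 - ¼*0) = 32 - 4*(-2 + 0) = 32 - 4*(-2) = 32 + 8 = 40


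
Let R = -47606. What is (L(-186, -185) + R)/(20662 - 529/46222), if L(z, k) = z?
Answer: -2209041824/955038435 ≈ -2.3130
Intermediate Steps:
(L(-186, -185) + R)/(20662 - 529/46222) = (-186 - 47606)/(20662 - 529/46222) = -47792/(20662 - 529*1/46222) = -47792/(20662 - 529/46222) = -47792/955038435/46222 = -47792*46222/955038435 = -2209041824/955038435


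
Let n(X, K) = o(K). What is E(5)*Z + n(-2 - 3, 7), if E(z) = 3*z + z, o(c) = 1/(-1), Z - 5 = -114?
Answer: -2181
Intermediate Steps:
Z = -109 (Z = 5 - 114 = -109)
o(c) = -1
n(X, K) = -1
E(z) = 4*z
E(5)*Z + n(-2 - 3, 7) = (4*5)*(-109) - 1 = 20*(-109) - 1 = -2180 - 1 = -2181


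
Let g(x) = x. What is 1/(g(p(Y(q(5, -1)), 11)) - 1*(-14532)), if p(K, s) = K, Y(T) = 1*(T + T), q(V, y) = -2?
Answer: 1/14528 ≈ 6.8833e-5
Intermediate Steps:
Y(T) = 2*T (Y(T) = 1*(2*T) = 2*T)
1/(g(p(Y(q(5, -1)), 11)) - 1*(-14532)) = 1/(2*(-2) - 1*(-14532)) = 1/(-4 + 14532) = 1/14528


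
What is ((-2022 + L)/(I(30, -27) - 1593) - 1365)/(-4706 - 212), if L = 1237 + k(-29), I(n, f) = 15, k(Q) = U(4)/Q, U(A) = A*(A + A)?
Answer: 20814111/75019172 ≈ 0.27745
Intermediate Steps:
U(A) = 2*A² (U(A) = A*(2*A) = 2*A²)
k(Q) = 32/Q (k(Q) = (2*4²)/Q = (2*16)/Q = 32/Q)
L = 35841/29 (L = 1237 + 32/(-29) = 1237 + 32*(-1/29) = 1237 - 32/29 = 35841/29 ≈ 1235.9)
((-2022 + L)/(I(30, -27) - 1593) - 1365)/(-4706 - 212) = ((-2022 + 35841/29)/(15 - 1593) - 1365)/(-4706 - 212) = (-22797/29/(-1578) - 1365)/(-4918) = (-22797/29*(-1/1578) - 1365)*(-1/4918) = (7599/15254 - 1365)*(-1/4918) = -20814111/15254*(-1/4918) = 20814111/75019172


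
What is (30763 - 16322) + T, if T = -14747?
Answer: -306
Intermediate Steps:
(30763 - 16322) + T = (30763 - 16322) - 14747 = 14441 - 14747 = -306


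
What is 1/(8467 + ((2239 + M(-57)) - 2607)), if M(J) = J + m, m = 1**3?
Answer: 1/8043 ≈ 0.00012433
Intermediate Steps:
m = 1
M(J) = 1 + J (M(J) = J + 1 = 1 + J)
1/(8467 + ((2239 + M(-57)) - 2607)) = 1/(8467 + ((2239 + (1 - 57)) - 2607)) = 1/(8467 + ((2239 - 56) - 2607)) = 1/(8467 + (2183 - 2607)) = 1/(8467 - 424) = 1/8043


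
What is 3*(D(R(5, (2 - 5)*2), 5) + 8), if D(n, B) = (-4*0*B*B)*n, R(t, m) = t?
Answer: 24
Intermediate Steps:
D(n, B) = 0 (D(n, B) = (-0*B)*n = (-4*0)*n = 0*n = 0)
3*(D(R(5, (2 - 5)*2), 5) + 8) = 3*(0 + 8) = 3*8 = 24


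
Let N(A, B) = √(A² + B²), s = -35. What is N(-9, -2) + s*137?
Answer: -4795 + √85 ≈ -4785.8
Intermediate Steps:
N(-9, -2) + s*137 = √((-9)² + (-2)²) - 35*137 = √(81 + 4) - 4795 = √85 - 4795 = -4795 + √85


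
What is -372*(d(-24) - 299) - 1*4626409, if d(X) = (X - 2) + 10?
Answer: -4509229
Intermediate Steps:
d(X) = 8 + X (d(X) = (-2 + X) + 10 = 8 + X)
-372*(d(-24) - 299) - 1*4626409 = -372*((8 - 24) - 299) - 1*4626409 = -372*(-16 - 299) - 4626409 = -372*(-315) - 4626409 = 117180 - 4626409 = -4509229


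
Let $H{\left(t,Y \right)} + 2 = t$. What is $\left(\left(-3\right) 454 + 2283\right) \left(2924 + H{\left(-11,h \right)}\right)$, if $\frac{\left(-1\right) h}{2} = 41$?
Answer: $2681031$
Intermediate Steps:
$h = -82$ ($h = \left(-2\right) 41 = -82$)
$H{\left(t,Y \right)} = -2 + t$
$\left(\left(-3\right) 454 + 2283\right) \left(2924 + H{\left(-11,h \right)}\right) = \left(\left(-3\right) 454 + 2283\right) \left(2924 - 13\right) = \left(-1362 + 2283\right) \left(2924 - 13\right) = 921 \cdot 2911 = 2681031$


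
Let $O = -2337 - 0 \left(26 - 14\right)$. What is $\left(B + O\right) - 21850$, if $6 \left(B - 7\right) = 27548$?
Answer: $- \frac{58766}{3} \approx -19589.0$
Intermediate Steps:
$B = \frac{13795}{3}$ ($B = 7 + \frac{1}{6} \cdot 27548 = 7 + \frac{13774}{3} = \frac{13795}{3} \approx 4598.3$)
$O = -2337$ ($O = -2337 - 0 \cdot 12 = -2337 - 0 = -2337 + 0 = -2337$)
$\left(B + O\right) - 21850 = \left(\frac{13795}{3} - 2337\right) - 21850 = \frac{6784}{3} - 21850 = - \frac{58766}{3}$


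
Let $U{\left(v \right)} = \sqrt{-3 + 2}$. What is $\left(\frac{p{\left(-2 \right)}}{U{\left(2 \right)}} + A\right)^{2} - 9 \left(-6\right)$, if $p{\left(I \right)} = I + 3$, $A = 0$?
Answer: $53$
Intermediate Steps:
$U{\left(v \right)} = i$ ($U{\left(v \right)} = \sqrt{-1} = i$)
$p{\left(I \right)} = 3 + I$
$\left(\frac{p{\left(-2 \right)}}{U{\left(2 \right)}} + A\right)^{2} - 9 \left(-6\right) = \left(\frac{3 - 2}{i} + 0\right)^{2} - 9 \left(-6\right) = \left(1 \left(- i\right) + 0\right)^{2} - -54 = \left(- i + 0\right)^{2} + 54 = \left(- i\right)^{2} + 54 = -1 + 54 = 53$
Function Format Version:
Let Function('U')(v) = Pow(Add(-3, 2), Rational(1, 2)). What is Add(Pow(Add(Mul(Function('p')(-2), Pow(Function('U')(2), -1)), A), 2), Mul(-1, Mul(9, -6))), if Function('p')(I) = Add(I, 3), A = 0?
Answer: 53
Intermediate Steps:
Function('U')(v) = I (Function('U')(v) = Pow(-1, Rational(1, 2)) = I)
Function('p')(I) = Add(3, I)
Add(Pow(Add(Mul(Function('p')(-2), Pow(Function('U')(2), -1)), A), 2), Mul(-1, Mul(9, -6))) = Add(Pow(Add(Mul(Add(3, -2), Pow(I, -1)), 0), 2), Mul(-1, Mul(9, -6))) = Add(Pow(Add(Mul(1, Mul(-1, I)), 0), 2), Mul(-1, -54)) = Add(Pow(Add(Mul(-1, I), 0), 2), 54) = Add(Pow(Mul(-1, I), 2), 54) = Add(-1, 54) = 53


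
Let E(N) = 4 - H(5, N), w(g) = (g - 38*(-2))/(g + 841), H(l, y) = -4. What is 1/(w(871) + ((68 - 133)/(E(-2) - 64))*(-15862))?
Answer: -1712/31519113 ≈ -5.4316e-5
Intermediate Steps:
w(g) = (76 + g)/(841 + g) (w(g) = (g + 76)/(841 + g) = (76 + g)/(841 + g))
E(N) = 8 (E(N) = 4 - 1*(-4) = 4 + 4 = 8)
1/(w(871) + ((68 - 133)/(E(-2) - 64))*(-15862)) = 1/((76 + 871)/(841 + 871) + ((68 - 133)/(8 - 64))*(-15862)) = 1/(947/1712 - 65/(-56)*(-15862)) = 1/((1/1712)*947 - 65*(-1/56)*(-15862)) = 1/(947/1712 + (65/56)*(-15862)) = 1/(947/1712 - 73645/4) = 1/(-31519113/1712) = -1712/31519113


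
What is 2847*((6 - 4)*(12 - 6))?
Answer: 34164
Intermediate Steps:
2847*((6 - 4)*(12 - 6)) = 2847*(2*6) = 2847*12 = 34164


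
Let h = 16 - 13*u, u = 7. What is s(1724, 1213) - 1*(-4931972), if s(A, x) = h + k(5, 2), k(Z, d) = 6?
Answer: 4931903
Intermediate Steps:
h = -75 (h = 16 - 13*7 = 16 - 91 = -75)
s(A, x) = -69 (s(A, x) = -75 + 6 = -69)
s(1724, 1213) - 1*(-4931972) = -69 - 1*(-4931972) = -69 + 4931972 = 4931903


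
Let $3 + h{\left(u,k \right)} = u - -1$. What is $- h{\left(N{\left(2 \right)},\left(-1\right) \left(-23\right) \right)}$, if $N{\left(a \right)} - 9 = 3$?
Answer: $-10$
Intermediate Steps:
$N{\left(a \right)} = 12$ ($N{\left(a \right)} = 9 + 3 = 12$)
$h{\left(u,k \right)} = -2 + u$ ($h{\left(u,k \right)} = -3 + \left(u - -1\right) = -3 + \left(u + 1\right) = -3 + \left(1 + u\right) = -2 + u$)
$- h{\left(N{\left(2 \right)},\left(-1\right) \left(-23\right) \right)} = - (-2 + 12) = \left(-1\right) 10 = -10$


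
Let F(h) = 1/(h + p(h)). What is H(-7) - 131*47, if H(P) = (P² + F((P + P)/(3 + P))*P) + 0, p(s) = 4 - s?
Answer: -24439/4 ≈ -6109.8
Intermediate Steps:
F(h) = ¼ (F(h) = 1/(h + (4 - h)) = 1/4 = ¼)
H(P) = P² + P/4 (H(P) = (P² + P/4) + 0 = P² + P/4)
H(-7) - 131*47 = -7*(¼ - 7) - 131*47 = -7*(-27/4) - 6157 = 189/4 - 6157 = -24439/4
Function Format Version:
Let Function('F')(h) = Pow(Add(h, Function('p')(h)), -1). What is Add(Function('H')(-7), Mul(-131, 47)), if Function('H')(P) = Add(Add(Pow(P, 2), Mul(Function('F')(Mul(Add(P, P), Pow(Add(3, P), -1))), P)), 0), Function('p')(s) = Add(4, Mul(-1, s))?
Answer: Rational(-24439, 4) ≈ -6109.8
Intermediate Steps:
Function('F')(h) = Rational(1, 4) (Function('F')(h) = Pow(Add(h, Add(4, Mul(-1, h))), -1) = Pow(4, -1) = Rational(1, 4))
Function('H')(P) = Add(Pow(P, 2), Mul(Rational(1, 4), P)) (Function('H')(P) = Add(Add(Pow(P, 2), Mul(Rational(1, 4), P)), 0) = Add(Pow(P, 2), Mul(Rational(1, 4), P)))
Add(Function('H')(-7), Mul(-131, 47)) = Add(Mul(-7, Add(Rational(1, 4), -7)), Mul(-131, 47)) = Add(Mul(-7, Rational(-27, 4)), -6157) = Add(Rational(189, 4), -6157) = Rational(-24439, 4)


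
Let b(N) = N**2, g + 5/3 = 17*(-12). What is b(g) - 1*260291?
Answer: -1961930/9 ≈ -2.1799e+5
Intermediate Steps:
g = -617/3 (g = -5/3 + 17*(-12) = -5/3 - 204 = -617/3 ≈ -205.67)
b(g) - 1*260291 = (-617/3)**2 - 1*260291 = 380689/9 - 260291 = -1961930/9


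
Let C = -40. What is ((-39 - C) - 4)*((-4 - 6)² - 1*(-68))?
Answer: -504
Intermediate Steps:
((-39 - C) - 4)*((-4 - 6)² - 1*(-68)) = ((-39 - 1*(-40)) - 4)*((-4 - 6)² - 1*(-68)) = ((-39 + 40) - 4)*((-10)² + 68) = (1 - 4)*(100 + 68) = -3*168 = -504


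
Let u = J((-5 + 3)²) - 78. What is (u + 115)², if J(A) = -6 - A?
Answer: 729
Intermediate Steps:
u = -88 (u = (-6 - (-5 + 3)²) - 78 = (-6 - 1*(-2)²) - 78 = (-6 - 1*4) - 78 = (-6 - 4) - 78 = -10 - 78 = -88)
(u + 115)² = (-88 + 115)² = 27² = 729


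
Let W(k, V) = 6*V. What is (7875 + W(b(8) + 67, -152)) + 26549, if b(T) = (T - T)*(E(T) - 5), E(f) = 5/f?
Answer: 33512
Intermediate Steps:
b(T) = 0 (b(T) = (T - T)*(5/T - 5) = 0*(-5 + 5/T) = 0)
(7875 + W(b(8) + 67, -152)) + 26549 = (7875 + 6*(-152)) + 26549 = (7875 - 912) + 26549 = 6963 + 26549 = 33512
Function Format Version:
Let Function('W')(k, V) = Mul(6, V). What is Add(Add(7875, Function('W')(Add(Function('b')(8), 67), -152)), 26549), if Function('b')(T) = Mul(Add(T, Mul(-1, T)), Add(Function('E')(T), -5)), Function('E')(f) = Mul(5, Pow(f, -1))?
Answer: 33512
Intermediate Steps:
Function('b')(T) = 0 (Function('b')(T) = Mul(Add(T, Mul(-1, T)), Add(Mul(5, Pow(T, -1)), -5)) = Mul(0, Add(-5, Mul(5, Pow(T, -1)))) = 0)
Add(Add(7875, Function('W')(Add(Function('b')(8), 67), -152)), 26549) = Add(Add(7875, Mul(6, -152)), 26549) = Add(Add(7875, -912), 26549) = Add(6963, 26549) = 33512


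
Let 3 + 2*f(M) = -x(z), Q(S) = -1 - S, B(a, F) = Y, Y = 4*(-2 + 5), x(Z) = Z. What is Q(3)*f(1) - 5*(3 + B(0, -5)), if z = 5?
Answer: -59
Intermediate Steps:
Y = 12 (Y = 4*3 = 12)
B(a, F) = 12
f(M) = -4 (f(M) = -3/2 + (-1*5)/2 = -3/2 + (½)*(-5) = -3/2 - 5/2 = -4)
Q(3)*f(1) - 5*(3 + B(0, -5)) = (-1 - 1*3)*(-4) - 5*(3 + 12) = (-1 - 3)*(-4) - 5*15 = -4*(-4) - 75 = 16 - 75 = -59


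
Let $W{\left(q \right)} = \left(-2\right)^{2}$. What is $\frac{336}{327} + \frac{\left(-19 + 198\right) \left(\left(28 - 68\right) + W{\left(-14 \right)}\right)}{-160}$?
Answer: $\frac{180079}{4360} \approx 41.302$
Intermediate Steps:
$W{\left(q \right)} = 4$
$\frac{336}{327} + \frac{\left(-19 + 198\right) \left(\left(28 - 68\right) + W{\left(-14 \right)}\right)}{-160} = \frac{336}{327} + \frac{\left(-19 + 198\right) \left(\left(28 - 68\right) + 4\right)}{-160} = 336 \cdot \frac{1}{327} + 179 \left(\left(28 - 68\right) + 4\right) \left(- \frac{1}{160}\right) = \frac{112}{109} + 179 \left(-40 + 4\right) \left(- \frac{1}{160}\right) = \frac{112}{109} + 179 \left(-36\right) \left(- \frac{1}{160}\right) = \frac{112}{109} - - \frac{1611}{40} = \frac{112}{109} + \frac{1611}{40} = \frac{180079}{4360}$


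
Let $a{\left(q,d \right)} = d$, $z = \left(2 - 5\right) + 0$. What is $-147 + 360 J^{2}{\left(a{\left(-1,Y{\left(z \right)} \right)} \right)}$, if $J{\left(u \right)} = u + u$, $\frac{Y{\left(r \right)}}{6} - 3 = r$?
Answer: $-147$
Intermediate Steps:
$z = -3$ ($z = -3 + 0 = -3$)
$Y{\left(r \right)} = 18 + 6 r$
$J{\left(u \right)} = 2 u$
$-147 + 360 J^{2}{\left(a{\left(-1,Y{\left(z \right)} \right)} \right)} = -147 + 360 \left(2 \left(18 + 6 \left(-3\right)\right)\right)^{2} = -147 + 360 \left(2 \left(18 - 18\right)\right)^{2} = -147 + 360 \left(2 \cdot 0\right)^{2} = -147 + 360 \cdot 0^{2} = -147 + 360 \cdot 0 = -147 + 0 = -147$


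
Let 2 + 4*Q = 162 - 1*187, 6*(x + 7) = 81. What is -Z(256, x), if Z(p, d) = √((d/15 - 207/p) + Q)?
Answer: -I*√410415/240 ≈ -2.6693*I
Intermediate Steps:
x = 13/2 (x = -7 + (⅙)*81 = -7 + 27/2 = 13/2 ≈ 6.5000)
Q = -27/4 (Q = -½ + (162 - 1*187)/4 = -½ + (162 - 187)/4 = -½ + (¼)*(-25) = -½ - 25/4 = -27/4 ≈ -6.7500)
Z(p, d) = √(-27/4 - 207/p + d/15) (Z(p, d) = √((d/15 - 207/p) - 27/4) = √((-207/p + d/15) - 27/4) = √(-27/4 - 207/p + d/15))
-Z(256, x) = -√(-6075 - 186300/256 + 60*(13/2))/30 = -√(-6075 - 186300*1/256 + 390)/30 = -√(-6075 - 46575/64 + 390)/30 = -√(-410415/64)/30 = -I*√410415/8/30 = -I*√410415/240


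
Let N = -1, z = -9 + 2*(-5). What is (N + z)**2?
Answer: 400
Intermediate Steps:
z = -19 (z = -9 - 10 = -19)
(N + z)**2 = (-1 - 19)**2 = (-20)**2 = 400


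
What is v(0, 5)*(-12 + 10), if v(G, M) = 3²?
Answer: -18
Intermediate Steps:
v(G, M) = 9
v(0, 5)*(-12 + 10) = 9*(-12 + 10) = 9*(-2) = -18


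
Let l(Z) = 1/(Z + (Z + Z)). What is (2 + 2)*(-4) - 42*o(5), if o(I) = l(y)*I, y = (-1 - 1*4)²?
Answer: -94/5 ≈ -18.800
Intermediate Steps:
y = 25 (y = (-1 - 4)² = (-5)² = 25)
l(Z) = 1/(3*Z) (l(Z) = 1/(Z + 2*Z) = 1/(3*Z))
o(I) = I/75 (o(I) = ((⅓)/25)*I = ((⅓)*(1/25))*I = I/75)
(2 + 2)*(-4) - 42*o(5) = (2 + 2)*(-4) - 14*5/25 = 4*(-4) - 42*1/15 = -16 - 14/5 = -94/5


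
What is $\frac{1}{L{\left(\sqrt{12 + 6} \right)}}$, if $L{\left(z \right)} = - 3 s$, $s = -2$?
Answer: $\frac{1}{6} \approx 0.16667$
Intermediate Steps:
$L{\left(z \right)} = 6$ ($L{\left(z \right)} = \left(-3\right) \left(-2\right) = 6$)
$\frac{1}{L{\left(\sqrt{12 + 6} \right)}} = \frac{1}{6}$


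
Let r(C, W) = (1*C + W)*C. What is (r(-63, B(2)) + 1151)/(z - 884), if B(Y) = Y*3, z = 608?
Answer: -2371/138 ≈ -17.181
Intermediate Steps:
B(Y) = 3*Y
r(C, W) = C*(C + W) (r(C, W) = (C + W)*C = C*(C + W))
(r(-63, B(2)) + 1151)/(z - 884) = (-63*(-63 + 3*2) + 1151)/(608 - 884) = (-63*(-63 + 6) + 1151)/(-276) = (-63*(-57) + 1151)*(-1/276) = (3591 + 1151)*(-1/276) = 4742*(-1/276) = -2371/138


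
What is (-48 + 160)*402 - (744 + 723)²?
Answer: -2107065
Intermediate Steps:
(-48 + 160)*402 - (744 + 723)² = 112*402 - 1*1467² = 45024 - 1*2152089 = 45024 - 2152089 = -2107065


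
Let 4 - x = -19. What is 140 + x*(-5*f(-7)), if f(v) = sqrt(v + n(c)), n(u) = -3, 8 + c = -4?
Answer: 140 - 115*I*sqrt(10) ≈ 140.0 - 363.66*I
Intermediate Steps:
c = -12 (c = -8 - 4 = -12)
f(v) = sqrt(-3 + v) (f(v) = sqrt(v - 3) = sqrt(-3 + v))
x = 23 (x = 4 - 1*(-19) = 4 + 19 = 23)
140 + x*(-5*f(-7)) = 140 + 23*(-5*sqrt(-3 - 7)) = 140 + 23*(-5*I*sqrt(10)) = 140 - 115*I*sqrt(10)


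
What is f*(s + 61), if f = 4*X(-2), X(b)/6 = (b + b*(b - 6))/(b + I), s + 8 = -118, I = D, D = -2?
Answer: 5460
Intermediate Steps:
I = -2
s = -126 (s = -8 - 118 = -126)
X(b) = 6*(b + b*(-6 + b))/(-2 + b) (X(b) = 6*((b + b*(b - 6))/(b - 2)) = 6*((b + b*(-6 + b))/(-2 + b)) = 6*(b + b*(-6 + b))/(-2 + b))
f = -84 (f = 4*(6*(-2)*(-5 - 2)/(-2 - 2)) = 4*(6*(-2)*(-7)/(-4)) = 4*(6*(-2)*(-¼)*(-7)) = 4*(-21) = -84)
f*(s + 61) = -84*(-126 + 61) = -84*(-65) = 5460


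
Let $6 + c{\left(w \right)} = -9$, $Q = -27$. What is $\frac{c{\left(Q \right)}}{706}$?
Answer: $- \frac{15}{706} \approx -0.021246$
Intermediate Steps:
$c{\left(w \right)} = -15$ ($c{\left(w \right)} = -6 - 9 = -15$)
$\frac{c{\left(Q \right)}}{706} = - \frac{15}{706}$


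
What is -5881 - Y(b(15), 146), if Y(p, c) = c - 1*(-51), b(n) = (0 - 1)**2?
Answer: -6078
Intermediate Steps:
b(n) = 1 (b(n) = (-1)**2 = 1)
Y(p, c) = 51 + c (Y(p, c) = c + 51 = 51 + c)
-5881 - Y(b(15), 146) = -5881 - (51 + 146) = -5881 - 1*197 = -5881 - 197 = -6078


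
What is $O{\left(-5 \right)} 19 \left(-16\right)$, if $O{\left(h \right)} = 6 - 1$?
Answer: $-1520$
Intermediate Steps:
$O{\left(h \right)} = 5$ ($O{\left(h \right)} = 6 - 1 = 5$)
$O{\left(-5 \right)} 19 \left(-16\right) = 5 \cdot 19 \left(-16\right) = 95 \left(-16\right) = -1520$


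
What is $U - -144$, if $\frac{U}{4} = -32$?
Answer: $16$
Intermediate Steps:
$U = -128$ ($U = 4 \left(-32\right) = -128$)
$U - -144 = -128 - -144 = -128 + 144 = 16$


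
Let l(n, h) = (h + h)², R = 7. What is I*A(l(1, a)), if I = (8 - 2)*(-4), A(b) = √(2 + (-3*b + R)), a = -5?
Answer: -24*I*√291 ≈ -409.41*I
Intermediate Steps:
l(n, h) = 4*h² (l(n, h) = (2*h)² = 4*h²)
A(b) = √(9 - 3*b) (A(b) = √(2 + (-3*b + 7)) = √(2 + (7 - 3*b)) = √(9 - 3*b))
I = -24 (I = 6*(-4) = -24)
I*A(l(1, a)) = -24*√(9 - 12*(-5)²) = -24*√(9 - 12*25) = -24*√(9 - 3*100) = -24*√(9 - 300) = -24*I*√291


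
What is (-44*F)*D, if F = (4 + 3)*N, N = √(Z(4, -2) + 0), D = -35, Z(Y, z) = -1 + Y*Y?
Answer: 10780*√15 ≈ 41751.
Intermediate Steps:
Z(Y, z) = -1 + Y²
N = √15 (N = √((-1 + 4²) + 0) = √((-1 + 16) + 0) = √(15 + 0) = √15 ≈ 3.8730)
F = 7*√15 (F = (4 + 3)*√15 = 7*√15 ≈ 27.111)
(-44*F)*D = -308*√15*(-35) = 10780*√15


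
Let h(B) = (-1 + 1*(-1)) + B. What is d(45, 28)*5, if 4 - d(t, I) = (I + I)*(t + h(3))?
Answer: -12860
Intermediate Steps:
h(B) = -2 + B (h(B) = (-1 - 1) + B = -2 + B)
d(t, I) = 4 - 2*I*(1 + t) (d(t, I) = 4 - (I + I)*(t + (-2 + 3)) = 4 - 2*I*(t + 1) = 4 - 2*I*(1 + t))
d(45, 28)*5 = (4 - 2*28 - 2*28*45)*5 = (4 - 56 - 2520)*5 = -2572*5 = -12860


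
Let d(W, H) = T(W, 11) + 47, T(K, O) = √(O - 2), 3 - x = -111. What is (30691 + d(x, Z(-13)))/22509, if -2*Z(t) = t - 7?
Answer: 10247/7503 ≈ 1.3657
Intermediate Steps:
x = 114 (x = 3 - 1*(-111) = 3 + 111 = 114)
Z(t) = 7/2 - t/2 (Z(t) = -(t - 7)/2 = -(-7 + t)/2 = 7/2 - t/2)
T(K, O) = √(-2 + O)
d(W, H) = 50 (d(W, H) = √(-2 + 11) + 47 = √9 + 47 = 3 + 47 = 50)
(30691 + d(x, Z(-13)))/22509 = (30691 + 50)/22509 = 30741*(1/22509) = 10247/7503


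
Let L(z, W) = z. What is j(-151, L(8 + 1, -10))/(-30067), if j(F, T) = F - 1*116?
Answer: 267/30067 ≈ 0.0088802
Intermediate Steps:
j(F, T) = -116 + F (j(F, T) = F - 116 = -116 + F)
j(-151, L(8 + 1, -10))/(-30067) = (-116 - 151)/(-30067) = -267*(-1/30067) = 267/30067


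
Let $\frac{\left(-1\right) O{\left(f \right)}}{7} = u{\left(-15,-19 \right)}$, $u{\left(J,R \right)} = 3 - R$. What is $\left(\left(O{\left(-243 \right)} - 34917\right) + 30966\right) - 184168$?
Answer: $-188273$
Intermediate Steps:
$O{\left(f \right)} = -154$ ($O{\left(f \right)} = - 7 \left(3 - -19\right) = - 7 \left(3 + 19\right) = \left(-7\right) 22 = -154$)
$\left(\left(O{\left(-243 \right)} - 34917\right) + 30966\right) - 184168 = \left(\left(-154 - 34917\right) + 30966\right) - 184168 = \left(-35071 + 30966\right) - 184168 = -4105 - 184168 = -188273$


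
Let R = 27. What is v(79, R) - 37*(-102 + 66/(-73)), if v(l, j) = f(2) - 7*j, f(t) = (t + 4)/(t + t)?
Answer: 528513/146 ≈ 3620.0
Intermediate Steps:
f(t) = (4 + t)/(2*t) (f(t) = (4 + t)/((2*t)) = (4 + t)*(1/(2*t)) = (4 + t)/(2*t))
v(l, j) = 3/2 - 7*j (v(l, j) = (1/2)*(4 + 2)/2 - 7*j = (1/2)*(1/2)*6 - 7*j = 3/2 - 7*j)
v(79, R) - 37*(-102 + 66/(-73)) = (3/2 - 7*27) - 37*(-102 + 66/(-73)) = (3/2 - 189) - 37*(-102 + 66*(-1/73)) = -375/2 - 37*(-102 - 66/73) = -375/2 - 37*(-7512)/73 = -375/2 - 1*(-277944/73) = -375/2 + 277944/73 = 528513/146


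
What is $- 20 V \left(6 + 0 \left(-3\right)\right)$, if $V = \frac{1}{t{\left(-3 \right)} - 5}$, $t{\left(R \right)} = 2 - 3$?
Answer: $20$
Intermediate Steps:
$t{\left(R \right)} = -1$ ($t{\left(R \right)} = 2 - 3 = -1$)
$V = - \frac{1}{6}$ ($V = \frac{1}{-1 - 5} = \frac{1}{-6} = - \frac{1}{6} \approx -0.16667$)
$- 20 V \left(6 + 0 \left(-3\right)\right) = \left(-20\right) \left(- \frac{1}{6}\right) \left(6 + 0 \left(-3\right)\right) = \frac{10 \left(6 + 0\right)}{3} = \frac{10}{3} \cdot 6 = 20$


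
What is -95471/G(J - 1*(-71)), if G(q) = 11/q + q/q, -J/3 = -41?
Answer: -18521374/205 ≈ -90348.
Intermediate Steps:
J = 123 (J = -3*(-41) = 123)
G(q) = 1 + 11/q (G(q) = 11/q + 1 = 1 + 11/q)
-95471/G(J - 1*(-71)) = -95471*(123 - 1*(-71))/(11 + (123 - 1*(-71))) = -95471*(123 + 71)/(11 + (123 + 71)) = -95471*194/(11 + 194) = -95471/((1/194)*205) = -95471/205/194 = -95471*194/205 = -18521374/205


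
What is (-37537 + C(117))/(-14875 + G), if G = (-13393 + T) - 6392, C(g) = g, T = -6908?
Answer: 9355/10392 ≈ 0.90021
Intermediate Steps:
G = -26693 (G = (-13393 - 6908) - 6392 = -20301 - 6392 = -26693)
(-37537 + C(117))/(-14875 + G) = (-37537 + 117)/(-14875 - 26693) = -37420/(-41568) = -37420*(-1/41568) = 9355/10392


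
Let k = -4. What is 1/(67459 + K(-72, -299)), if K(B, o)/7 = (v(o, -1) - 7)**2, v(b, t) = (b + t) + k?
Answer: 1/744506 ≈ 1.3432e-6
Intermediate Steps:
v(b, t) = -4 + b + t (v(b, t) = (b + t) - 4 = -4 + b + t)
K(B, o) = 7*(-12 + o)**2 (K(B, o) = 7*((-4 + o - 1) - 7)**2 = 7*((-5 + o) - 7)**2 = 7*(-12 + o)**2)
1/(67459 + K(-72, -299)) = 1/(67459 + 7*(-12 - 299)**2) = 1/(67459 + 7*(-311)**2) = 1/(67459 + 7*96721) = 1/(67459 + 677047) = 1/744506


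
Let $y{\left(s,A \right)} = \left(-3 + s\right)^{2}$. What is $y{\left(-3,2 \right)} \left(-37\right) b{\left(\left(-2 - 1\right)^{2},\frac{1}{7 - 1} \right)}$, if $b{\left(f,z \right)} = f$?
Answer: $-11988$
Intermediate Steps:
$y{\left(-3,2 \right)} \left(-37\right) b{\left(\left(-2 - 1\right)^{2},\frac{1}{7 - 1} \right)} = \left(-3 - 3\right)^{2} \left(-37\right) \left(-2 - 1\right)^{2} = \left(-6\right)^{2} \left(-37\right) \left(-3\right)^{2} = 36 \left(-37\right) 9 = \left(-1332\right) 9 = -11988$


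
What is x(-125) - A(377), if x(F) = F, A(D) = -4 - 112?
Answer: -9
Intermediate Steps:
A(D) = -116
x(-125) - A(377) = -125 - 1*(-116) = -125 + 116 = -9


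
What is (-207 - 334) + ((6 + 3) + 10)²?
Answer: -180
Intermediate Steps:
(-207 - 334) + ((6 + 3) + 10)² = -541 + (9 + 10)² = -541 + 19² = -541 + 361 = -180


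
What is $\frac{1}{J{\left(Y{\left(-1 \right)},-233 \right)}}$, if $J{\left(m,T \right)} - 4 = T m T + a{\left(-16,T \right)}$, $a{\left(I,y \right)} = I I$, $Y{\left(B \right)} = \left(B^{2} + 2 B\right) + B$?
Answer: $- \frac{1}{108318} \approx -9.2321 \cdot 10^{-6}$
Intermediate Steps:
$Y{\left(B \right)} = B^{2} + 3 B$
$a{\left(I,y \right)} = I^{2}$
$J{\left(m,T \right)} = 260 + m T^{2}$ ($J{\left(m,T \right)} = 4 + \left(T m T + \left(-16\right)^{2}\right) = 4 + \left(m T^{2} + 256\right) = 4 + \left(256 + m T^{2}\right) = 260 + m T^{2}$)
$\frac{1}{J{\left(Y{\left(-1 \right)},-233 \right)}} = \frac{1}{260 + - (3 - 1) \left(-233\right)^{2}} = \frac{1}{260 + \left(-1\right) 2 \cdot 54289} = \frac{1}{260 - 108578} = \frac{1}{-108318} = - \frac{1}{108318}$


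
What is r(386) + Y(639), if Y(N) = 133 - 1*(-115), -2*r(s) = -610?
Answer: 553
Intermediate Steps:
r(s) = 305 (r(s) = -½*(-610) = 305)
Y(N) = 248 (Y(N) = 133 + 115 = 248)
r(386) + Y(639) = 305 + 248 = 553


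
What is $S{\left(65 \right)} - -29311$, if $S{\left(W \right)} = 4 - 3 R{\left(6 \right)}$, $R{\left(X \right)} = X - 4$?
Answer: $29309$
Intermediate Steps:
$R{\left(X \right)} = -4 + X$ ($R{\left(X \right)} = X - 4 = -4 + X$)
$S{\left(W \right)} = -2$ ($S{\left(W \right)} = 4 - 3 \left(-4 + 6\right) = 4 - 6 = -2$)
$S{\left(65 \right)} - -29311 = -2 - -29311 = -2 + 29311 = 29309$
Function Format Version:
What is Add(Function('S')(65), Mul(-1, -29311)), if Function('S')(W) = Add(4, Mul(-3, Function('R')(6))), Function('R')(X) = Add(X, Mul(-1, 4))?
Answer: 29309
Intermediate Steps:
Function('R')(X) = Add(-4, X) (Function('R')(X) = Add(X, -4) = Add(-4, X))
Function('S')(W) = -2 (Function('S')(W) = Add(4, Mul(-3, Add(-4, 6))) = Add(4, Mul(-3, 2)) = Add(4, -6) = -2)
Add(Function('S')(65), Mul(-1, -29311)) = Add(-2, Mul(-1, -29311)) = Add(-2, 29311) = 29309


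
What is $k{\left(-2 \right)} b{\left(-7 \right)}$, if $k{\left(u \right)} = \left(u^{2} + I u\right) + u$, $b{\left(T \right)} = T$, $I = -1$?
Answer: $-28$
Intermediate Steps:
$k{\left(u \right)} = u^{2}$ ($k{\left(u \right)} = \left(u^{2} - u\right) + u = u^{2}$)
$k{\left(-2 \right)} b{\left(-7 \right)} = \left(-2\right)^{2} \left(-7\right) = 4 \left(-7\right) = -28$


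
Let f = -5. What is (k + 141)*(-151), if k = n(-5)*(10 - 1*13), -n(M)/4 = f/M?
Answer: -23103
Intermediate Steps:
n(M) = 20/M (n(M) = -(-20)/M = 20/M)
k = 12 (k = (20/(-5))*(10 - 1*13) = (20*(-⅕))*(10 - 13) = -4*(-3) = 12)
(k + 141)*(-151) = (12 + 141)*(-151) = 153*(-151) = -23103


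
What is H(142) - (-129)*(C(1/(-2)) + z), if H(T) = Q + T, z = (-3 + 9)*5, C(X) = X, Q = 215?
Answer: 8325/2 ≈ 4162.5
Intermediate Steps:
z = 30 (z = 6*5 = 30)
H(T) = 215 + T
H(142) - (-129)*(C(1/(-2)) + z) = (215 + 142) - (-129)*(1/(-2) + 30) = 357 - (-129)*(-½ + 30) = 357 - (-129)*59/2 = 357 - 1*(-7611/2) = 357 + 7611/2 = 8325/2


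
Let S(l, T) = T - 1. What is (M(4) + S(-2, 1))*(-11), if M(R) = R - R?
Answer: 0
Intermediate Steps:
S(l, T) = -1 + T
M(R) = 0
(M(4) + S(-2, 1))*(-11) = (0 + (-1 + 1))*(-11) = (0 + 0)*(-11) = 0*(-11) = 0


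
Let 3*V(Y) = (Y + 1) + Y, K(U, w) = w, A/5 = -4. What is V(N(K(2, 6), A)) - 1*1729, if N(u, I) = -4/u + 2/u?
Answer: -15560/9 ≈ -1728.9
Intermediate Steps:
A = -20 (A = 5*(-4) = -20)
N(u, I) = -2/u
V(Y) = ⅓ + 2*Y/3 (V(Y) = ((Y + 1) + Y)/3 = ((1 + Y) + Y)/3 = (1 + 2*Y)/3 = ⅓ + 2*Y/3)
V(N(K(2, 6), A)) - 1*1729 = (⅓ + 2*(-2/6)/3) - 1*1729 = (⅓ + 2*(-2*⅙)/3) - 1729 = (⅓ + (⅔)*(-⅓)) - 1729 = (⅓ - 2/9) - 1729 = ⅑ - 1729 = -15560/9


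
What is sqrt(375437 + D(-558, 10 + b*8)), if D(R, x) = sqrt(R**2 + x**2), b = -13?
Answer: sqrt(375437 + 10*sqrt(3202)) ≈ 613.19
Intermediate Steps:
sqrt(375437 + D(-558, 10 + b*8)) = sqrt(375437 + sqrt((-558)**2 + (10 - 13*8)**2)) = sqrt(375437 + sqrt(311364 + (10 - 104)**2)) = sqrt(375437 + sqrt(311364 + (-94)**2)) = sqrt(375437 + sqrt(311364 + 8836)) = sqrt(375437 + sqrt(320200)) = sqrt(375437 + 10*sqrt(3202))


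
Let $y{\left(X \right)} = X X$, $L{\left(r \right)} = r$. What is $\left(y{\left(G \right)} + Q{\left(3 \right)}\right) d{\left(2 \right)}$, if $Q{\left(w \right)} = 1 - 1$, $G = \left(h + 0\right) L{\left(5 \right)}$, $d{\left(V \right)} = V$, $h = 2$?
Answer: $200$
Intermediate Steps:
$G = 10$ ($G = \left(2 + 0\right) 5 = 2 \cdot 5 = 10$)
$Q{\left(w \right)} = 0$
$y{\left(X \right)} = X^{2}$
$\left(y{\left(G \right)} + Q{\left(3 \right)}\right) d{\left(2 \right)} = \left(10^{2} + 0\right) 2 = \left(100 + 0\right) 2 = 100 \cdot 2 = 200$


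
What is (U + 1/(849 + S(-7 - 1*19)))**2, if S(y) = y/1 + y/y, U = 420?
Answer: 119772058561/678976 ≈ 1.7640e+5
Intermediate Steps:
S(y) = 1 + y (S(y) = y*1 + 1 = y + 1 = 1 + y)
(U + 1/(849 + S(-7 - 1*19)))**2 = (420 + 1/(849 + (1 + (-7 - 1*19))))**2 = (420 + 1/(849 + (1 + (-7 - 19))))**2 = (420 + 1/(849 + (1 - 26)))**2 = (420 + 1/(849 - 25))**2 = (420 + 1/824)**2 = (346081/824)**2 = 119772058561/678976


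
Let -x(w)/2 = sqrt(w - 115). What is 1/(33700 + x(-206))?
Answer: 8425/283922821 + I*sqrt(321)/567845642 ≈ 2.9674e-5 + 3.1552e-8*I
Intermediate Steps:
x(w) = -2*sqrt(-115 + w) (x(w) = -2*sqrt(w - 115) = -2*sqrt(-115 + w))
1/(33700 + x(-206)) = 1/(33700 - 2*sqrt(-115 - 206)) = 1/(33700 - 2*I*sqrt(321))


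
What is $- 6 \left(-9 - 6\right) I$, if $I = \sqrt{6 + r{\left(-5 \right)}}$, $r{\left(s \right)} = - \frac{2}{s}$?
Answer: $72 \sqrt{10} \approx 227.68$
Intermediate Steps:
$I = \frac{4 \sqrt{10}}{5}$ ($I = \sqrt{6 - \frac{2}{-5}} = \sqrt{6 - - \frac{2}{5}} = \sqrt{6 + \frac{2}{5}} = \sqrt{\frac{32}{5}} = \frac{4 \sqrt{10}}{5} \approx 2.5298$)
$- 6 \left(-9 - 6\right) I = - 6 \left(-9 - 6\right) \frac{4 \sqrt{10}}{5} = \left(-6\right) \left(-15\right) \frac{4 \sqrt{10}}{5} = 90 \frac{4 \sqrt{10}}{5} = 72 \sqrt{10}$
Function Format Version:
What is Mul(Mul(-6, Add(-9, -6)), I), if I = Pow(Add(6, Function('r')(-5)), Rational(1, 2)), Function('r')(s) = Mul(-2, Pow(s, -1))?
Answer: Mul(72, Pow(10, Rational(1, 2))) ≈ 227.68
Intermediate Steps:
I = Mul(Rational(4, 5), Pow(10, Rational(1, 2))) (I = Pow(Add(6, Mul(-2, Pow(-5, -1))), Rational(1, 2)) = Pow(Add(6, Mul(-2, Rational(-1, 5))), Rational(1, 2)) = Pow(Add(6, Rational(2, 5)), Rational(1, 2)) = Pow(Rational(32, 5), Rational(1, 2)) = Mul(Rational(4, 5), Pow(10, Rational(1, 2))) ≈ 2.5298)
Mul(Mul(-6, Add(-9, -6)), I) = Mul(Mul(-6, Add(-9, -6)), Mul(Rational(4, 5), Pow(10, Rational(1, 2)))) = Mul(Mul(-6, -15), Mul(Rational(4, 5), Pow(10, Rational(1, 2)))) = Mul(90, Mul(Rational(4, 5), Pow(10, Rational(1, 2)))) = Mul(72, Pow(10, Rational(1, 2)))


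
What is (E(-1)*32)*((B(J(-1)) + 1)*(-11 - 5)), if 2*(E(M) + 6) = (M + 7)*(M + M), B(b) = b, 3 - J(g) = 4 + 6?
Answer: -36864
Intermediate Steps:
J(g) = -7 (J(g) = 3 - (4 + 6) = 3 - 1*10 = 3 - 10 = -7)
E(M) = -6 + M*(7 + M) (E(M) = -6 + ((M + 7)*(M + M))/2 = -6 + ((7 + M)*(2*M))/2 = -6 + (2*M*(7 + M))/2 = -6 + M*(7 + M))
(E(-1)*32)*((B(J(-1)) + 1)*(-11 - 5)) = ((-6 + (-1)**2 + 7*(-1))*32)*((-7 + 1)*(-11 - 5)) = ((-6 + 1 - 7)*32)*(-6*(-16)) = -12*32*96 = -384*96 = -36864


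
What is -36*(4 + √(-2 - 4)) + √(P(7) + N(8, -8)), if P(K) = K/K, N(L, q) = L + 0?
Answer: -141 - 36*I*√6 ≈ -141.0 - 88.182*I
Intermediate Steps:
N(L, q) = L
P(K) = 1
-36*(4 + √(-2 - 4)) + √(P(7) + N(8, -8)) = -36*(4 + √(-2 - 4)) + √(1 + 8) = -36*(4 + √(-6)) + √9 = -36*(4 + I*√6) + 3 = -12*(12 + 3*I*√6) + 3 = (-144 - 36*I*√6) + 3 = -141 - 36*I*√6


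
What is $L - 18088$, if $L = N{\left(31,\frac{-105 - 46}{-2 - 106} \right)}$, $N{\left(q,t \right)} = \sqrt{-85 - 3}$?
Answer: $-18088 + 2 i \sqrt{22} \approx -18088.0 + 9.3808 i$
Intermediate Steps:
$N{\left(q,t \right)} = 2 i \sqrt{22}$ ($N{\left(q,t \right)} = \sqrt{-88} = 2 i \sqrt{22}$)
$L = 2 i \sqrt{22} \approx 9.3808 i$
$L - 18088 = 2 i \sqrt{22} - 18088 = -18088 + 2 i \sqrt{22}$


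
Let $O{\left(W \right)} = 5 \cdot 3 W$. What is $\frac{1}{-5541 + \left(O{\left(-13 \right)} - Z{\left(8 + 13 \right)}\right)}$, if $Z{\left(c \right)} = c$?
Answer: $- \frac{1}{5757} \approx -0.0001737$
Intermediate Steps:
$O{\left(W \right)} = 15 W$
$\frac{1}{-5541 + \left(O{\left(-13 \right)} - Z{\left(8 + 13 \right)}\right)} = \frac{1}{-5541 + \left(15 \left(-13\right) - \left(8 + 13\right)\right)} = \frac{1}{-5541 - 216} = \frac{1}{-5757} = - \frac{1}{5757}$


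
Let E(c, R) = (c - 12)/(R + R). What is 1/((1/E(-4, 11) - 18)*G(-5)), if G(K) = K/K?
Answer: -8/155 ≈ -0.051613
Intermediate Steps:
E(c, R) = (-12 + c)/(2*R) (E(c, R) = (-12 + c)/((2*R)) = (-12 + c)*(1/(2*R)) = (-12 + c)/(2*R))
G(K) = 1
1/((1/E(-4, 11) - 18)*G(-5)) = 1/((1/((½)*(-12 - 4)/11) - 18)*1) = 1/((1/((½)*(1/11)*(-16)) - 18)*1) = 1/((1/(-8/11) - 18)*1) = 1/((-11/8 - 18)*1) = 1/(-155/8*1) = 1/(-155/8) = -8/155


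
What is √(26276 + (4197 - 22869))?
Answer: 2*√1901 ≈ 87.201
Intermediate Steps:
√(26276 + (4197 - 22869)) = √(26276 - 18672) = √7604 = 2*√1901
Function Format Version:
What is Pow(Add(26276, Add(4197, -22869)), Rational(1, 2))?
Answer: Mul(2, Pow(1901, Rational(1, 2))) ≈ 87.201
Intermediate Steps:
Pow(Add(26276, Add(4197, -22869)), Rational(1, 2)) = Pow(Add(26276, -18672), Rational(1, 2)) = Pow(7604, Rational(1, 2)) = Mul(2, Pow(1901, Rational(1, 2)))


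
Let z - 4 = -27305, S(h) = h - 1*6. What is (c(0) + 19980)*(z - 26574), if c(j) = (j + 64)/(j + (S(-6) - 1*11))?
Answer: -24754269500/23 ≈ -1.0763e+9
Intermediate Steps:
S(h) = -6 + h (S(h) = h - 6 = -6 + h)
z = -27301 (z = 4 - 27305 = -27301)
c(j) = (64 + j)/(-23 + j) (c(j) = (j + 64)/(j + ((-6 - 6) - 1*11)) = (64 + j)/(j + (-12 - 11)) = (64 + j)/(j - 23) = (64 + j)/(-23 + j))
(c(0) + 19980)*(z - 26574) = ((64 + 0)/(-23 + 0) + 19980)*(-27301 - 26574) = (64/(-23) + 19980)*(-53875) = (-1/23*64 + 19980)*(-53875) = (-64/23 + 19980)*(-53875) = (459476/23)*(-53875) = -24754269500/23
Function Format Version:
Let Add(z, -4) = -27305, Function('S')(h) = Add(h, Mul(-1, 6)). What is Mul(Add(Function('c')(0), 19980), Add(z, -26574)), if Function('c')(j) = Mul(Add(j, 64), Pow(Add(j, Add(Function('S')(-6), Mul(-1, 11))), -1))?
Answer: Rational(-24754269500, 23) ≈ -1.0763e+9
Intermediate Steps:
Function('S')(h) = Add(-6, h) (Function('S')(h) = Add(h, -6) = Add(-6, h))
z = -27301 (z = Add(4, -27305) = -27301)
Function('c')(j) = Mul(Pow(Add(-23, j), -1), Add(64, j)) (Function('c')(j) = Mul(Add(j, 64), Pow(Add(j, Add(Add(-6, -6), Mul(-1, 11))), -1)) = Mul(Add(64, j), Pow(Add(j, Add(-12, -11)), -1)) = Mul(Add(64, j), Pow(Add(j, -23), -1)) = Mul(Add(64, j), Pow(Add(-23, j), -1)) = Mul(Pow(Add(-23, j), -1), Add(64, j)))
Mul(Add(Function('c')(0), 19980), Add(z, -26574)) = Mul(Add(Mul(Pow(Add(-23, 0), -1), Add(64, 0)), 19980), Add(-27301, -26574)) = Mul(Add(Mul(Pow(-23, -1), 64), 19980), -53875) = Mul(Add(Mul(Rational(-1, 23), 64), 19980), -53875) = Mul(Add(Rational(-64, 23), 19980), -53875) = Mul(Rational(459476, 23), -53875) = Rational(-24754269500, 23)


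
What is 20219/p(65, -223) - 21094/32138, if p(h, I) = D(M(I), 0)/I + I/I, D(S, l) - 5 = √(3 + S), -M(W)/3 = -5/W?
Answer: 16156395190702/781130159 + 4508837*√145842/10597198 ≈ 20846.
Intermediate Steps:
M(W) = 15/W (M(W) = -(-15)/W = 15/W)
D(S, l) = 5 + √(3 + S)
p(h, I) = 1 + (5 + √(3 + 15/I))/I (p(h, I) = (5 + √(3 + 15/I))/I + I/I = (5 + √(3 + 15/I))/I + 1 = 1 + (5 + √(3 + 15/I))/I)
20219/p(65, -223) - 21094/32138 = 20219/(((5 - 223 + √3*√((5 - 223)/(-223)))/(-223))) - 21094/32138 = 20219/((-(5 - 223 + √3*√(-1/223*(-218)))/223)) - 21094*1/32138 = 20219/((-(5 - 223 + √3*√(218/223))/223)) - 10547/16069 = 20219/((-(5 - 223 + √3*(√48614/223))/223)) - 10547/16069 = 20219/((-(5 - 223 + √145842/223)/223)) - 10547/16069 = 20219/((-(-218 + √145842/223)/223)) - 10547/16069 = 20219/(218/223 - √145842/49729) - 10547/16069 = -10547/16069 + 20219/(218/223 - √145842/49729)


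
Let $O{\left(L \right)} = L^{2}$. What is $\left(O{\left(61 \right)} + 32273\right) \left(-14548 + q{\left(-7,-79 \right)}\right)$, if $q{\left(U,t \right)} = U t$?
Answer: $-503736030$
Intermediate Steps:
$\left(O{\left(61 \right)} + 32273\right) \left(-14548 + q{\left(-7,-79 \right)}\right) = \left(61^{2} + 32273\right) \left(-14548 - -553\right) = \left(3721 + 32273\right) \left(-14548 + 553\right) = 35994 \left(-13995\right) = -503736030$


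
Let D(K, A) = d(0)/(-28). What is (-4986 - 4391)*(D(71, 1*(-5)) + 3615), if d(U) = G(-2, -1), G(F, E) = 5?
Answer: -949093055/28 ≈ -3.3896e+7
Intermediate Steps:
d(U) = 5
D(K, A) = -5/28 (D(K, A) = 5/(-28) = 5*(-1/28) = -5/28)
(-4986 - 4391)*(D(71, 1*(-5)) + 3615) = (-4986 - 4391)*(-5/28 + 3615) = -9377*101215/28 = -949093055/28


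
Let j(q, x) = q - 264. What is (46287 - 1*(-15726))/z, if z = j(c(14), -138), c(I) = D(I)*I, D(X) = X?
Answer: -62013/68 ≈ -911.96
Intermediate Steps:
c(I) = I**2 (c(I) = I*I = I**2)
j(q, x) = -264 + q
z = -68 (z = -264 + 14**2 = -264 + 196 = -68)
(46287 - 1*(-15726))/z = (46287 - 1*(-15726))/(-68) = (46287 + 15726)*(-1/68) = 62013*(-1/68) = -62013/68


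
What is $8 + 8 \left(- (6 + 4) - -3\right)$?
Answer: $-48$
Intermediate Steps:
$8 + 8 \left(- (6 + 4) - -3\right) = 8 + 8 \left(\left(-1\right) 10 + 3\right) = 8 + 8 \left(-10 + 3\right) = 8 + 8 \left(-7\right) = 8 - 56 = -48$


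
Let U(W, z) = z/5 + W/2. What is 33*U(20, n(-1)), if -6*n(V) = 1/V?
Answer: 3311/10 ≈ 331.10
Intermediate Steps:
n(V) = -1/(6*V)
U(W, z) = W/2 + z/5 (U(W, z) = z*(⅕) + W*(½) = z/5 + W/2 = W/2 + z/5)
33*U(20, n(-1)) = 33*((½)*20 + (-⅙/(-1))/5) = 33*(10 + (-⅙*(-1))/5) = 33*(10 + (⅕)*(⅙)) = 33*(10 + 1/30) = 33*(301/30) = 3311/10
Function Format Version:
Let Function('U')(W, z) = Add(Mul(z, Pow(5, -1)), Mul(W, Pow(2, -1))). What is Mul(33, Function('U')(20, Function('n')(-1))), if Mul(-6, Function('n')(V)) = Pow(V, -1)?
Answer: Rational(3311, 10) ≈ 331.10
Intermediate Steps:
Function('n')(V) = Mul(Rational(-1, 6), Pow(V, -1))
Function('U')(W, z) = Add(Mul(Rational(1, 2), W), Mul(Rational(1, 5), z)) (Function('U')(W, z) = Add(Mul(z, Rational(1, 5)), Mul(W, Rational(1, 2))) = Add(Mul(Rational(1, 5), z), Mul(Rational(1, 2), W)) = Add(Mul(Rational(1, 2), W), Mul(Rational(1, 5), z)))
Mul(33, Function('U')(20, Function('n')(-1))) = Mul(33, Add(Mul(Rational(1, 2), 20), Mul(Rational(1, 5), Mul(Rational(-1, 6), Pow(-1, -1))))) = Mul(33, Add(10, Mul(Rational(1, 5), Mul(Rational(-1, 6), -1)))) = Mul(33, Add(10, Mul(Rational(1, 5), Rational(1, 6)))) = Mul(33, Add(10, Rational(1, 30))) = Mul(33, Rational(301, 30)) = Rational(3311, 10)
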